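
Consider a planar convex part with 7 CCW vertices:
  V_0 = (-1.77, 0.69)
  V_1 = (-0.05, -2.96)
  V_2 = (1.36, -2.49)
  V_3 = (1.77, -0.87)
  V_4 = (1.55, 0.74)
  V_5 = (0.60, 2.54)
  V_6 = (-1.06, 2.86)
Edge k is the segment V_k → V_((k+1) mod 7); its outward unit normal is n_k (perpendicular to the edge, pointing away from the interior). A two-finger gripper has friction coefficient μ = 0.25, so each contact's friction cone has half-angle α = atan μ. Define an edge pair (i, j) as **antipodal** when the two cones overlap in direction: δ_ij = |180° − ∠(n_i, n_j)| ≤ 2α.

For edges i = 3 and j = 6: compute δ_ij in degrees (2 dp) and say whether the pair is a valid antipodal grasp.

α = atan 0.25 = 14.04°;  2α = 28.07°
edge 3: e_3 = (-0.22, +1.61);  n_3 = (+0.9908, +0.1354)
edge 6: e_6 = (-0.71, -2.17);  n_6 = (-0.9504, +0.3110)
∠(n_3, n_6) = 154.10°
δ = |180° − 154.10°| = 25.90°
25.90° ≤ 2α = 28.07°  →  valid

δ = 25.90°, valid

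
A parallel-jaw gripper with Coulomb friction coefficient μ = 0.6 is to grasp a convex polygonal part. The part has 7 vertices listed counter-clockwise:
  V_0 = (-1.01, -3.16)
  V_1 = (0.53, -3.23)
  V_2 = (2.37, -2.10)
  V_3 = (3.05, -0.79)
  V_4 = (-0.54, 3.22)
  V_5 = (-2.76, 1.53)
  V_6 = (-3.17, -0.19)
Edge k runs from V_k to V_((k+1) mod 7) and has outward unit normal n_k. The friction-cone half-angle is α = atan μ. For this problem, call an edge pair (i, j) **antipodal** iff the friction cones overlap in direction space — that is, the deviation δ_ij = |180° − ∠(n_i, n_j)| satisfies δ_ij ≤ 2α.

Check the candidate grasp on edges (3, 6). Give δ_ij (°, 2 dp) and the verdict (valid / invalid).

α = atan 0.6 = 30.96°;  2α = 61.93°
edge 3: e_3 = (-3.59, +4.01);  n_3 = (+0.7450, +0.6670)
edge 6: e_6 = (+2.16, -2.97);  n_6 = (-0.8087, -0.5882)
∠(n_3, n_6) = 174.19°
δ = |180° − 174.19°| = 5.81°
5.81° ≤ 2α = 61.93°  →  valid

δ = 5.81°, valid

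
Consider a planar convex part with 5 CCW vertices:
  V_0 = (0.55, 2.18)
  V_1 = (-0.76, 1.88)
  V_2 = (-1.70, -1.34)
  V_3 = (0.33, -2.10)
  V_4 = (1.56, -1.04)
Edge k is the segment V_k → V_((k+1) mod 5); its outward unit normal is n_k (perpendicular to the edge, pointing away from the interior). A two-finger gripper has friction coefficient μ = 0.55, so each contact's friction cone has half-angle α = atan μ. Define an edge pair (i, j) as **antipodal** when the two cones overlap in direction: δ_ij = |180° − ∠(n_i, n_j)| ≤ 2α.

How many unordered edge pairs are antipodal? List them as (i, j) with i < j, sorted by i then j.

count = 5; pairs: (0,2), (0,3), (1,3), (1,4), (2,4)

α = atan 0.55 = 28.81°;  2α = 57.62°
n_0 = (-0.2232, +0.9748)
n_1 = (-0.9599, +0.2802)
n_2 = (-0.3506, -0.9365)
n_3 = (+0.6528, -0.7575)
n_4 = (+0.9542, +0.2993)
  (0,1): δ = 119.17°  ·
  (0,2): δ = 33.42°  ✓
  (0,3): δ = 27.86°  ✓
  (0,4): δ = 94.52°  ·
  (1,2): δ = 94.25°  ·
  (1,3): δ = 32.97°  ✓
  (1,4): δ = 33.69°  ✓
  (2,3): δ = 118.72°  ·
  (2,4): δ = 52.06°  ✓
  (3,4): δ = 113.34°  ·
antipodal pairs: 5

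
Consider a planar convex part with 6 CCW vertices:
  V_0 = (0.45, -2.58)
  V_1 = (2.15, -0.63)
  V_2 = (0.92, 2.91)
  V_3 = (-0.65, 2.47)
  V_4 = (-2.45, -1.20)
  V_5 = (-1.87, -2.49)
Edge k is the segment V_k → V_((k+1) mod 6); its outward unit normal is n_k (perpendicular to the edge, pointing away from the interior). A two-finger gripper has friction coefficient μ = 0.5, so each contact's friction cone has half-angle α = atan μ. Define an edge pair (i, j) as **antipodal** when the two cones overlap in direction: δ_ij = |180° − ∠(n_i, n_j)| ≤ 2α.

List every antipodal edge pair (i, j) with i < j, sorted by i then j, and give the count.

α = atan 0.5 = 26.57°;  2α = 53.13°
n_0 = (+0.7538, -0.6571)
n_1 = (+0.9446, +0.3282)
n_2 = (-0.2699, +0.9629)
n_3 = (-0.8978, +0.4404)
n_4 = (-0.9121, -0.4101)
n_5 = (-0.0388, -0.9992)
  (0,1): δ = 119.76°  ·
  (0,2): δ = 33.26°  ✓
  (0,3): δ = 14.96°  ✓
  (0,4): δ = 65.29°  ·
  (0,5): δ = 128.86°  ·
  (1,2): δ = 93.50°  ·
  (1,3): δ = 45.29°  ✓
  (1,4): δ = 5.05°  ✓
  (1,5): δ = 68.62°  ·
  (2,3): δ = 131.78°  ·
  (2,4): δ = 81.45°  ·
  (2,5): δ = 17.88°  ✓
  (3,4): δ = 129.66°  ·
  (3,5): δ = 66.10°  ·
  (4,5): δ = 116.43°  ·
antipodal pairs: 5

count = 5; pairs: (0,2), (0,3), (1,3), (1,4), (2,5)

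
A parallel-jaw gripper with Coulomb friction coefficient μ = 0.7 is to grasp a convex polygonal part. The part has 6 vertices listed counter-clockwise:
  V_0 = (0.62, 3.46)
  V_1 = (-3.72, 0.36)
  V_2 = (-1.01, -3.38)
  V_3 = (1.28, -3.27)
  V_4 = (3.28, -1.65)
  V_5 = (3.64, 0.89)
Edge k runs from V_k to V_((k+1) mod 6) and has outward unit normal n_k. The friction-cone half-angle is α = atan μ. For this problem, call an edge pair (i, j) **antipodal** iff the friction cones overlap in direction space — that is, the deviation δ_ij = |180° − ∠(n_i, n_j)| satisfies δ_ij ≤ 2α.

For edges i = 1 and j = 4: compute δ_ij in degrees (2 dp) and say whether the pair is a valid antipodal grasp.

α = atan 0.7 = 34.99°;  2α = 69.98°
edge 1: e_1 = (+2.71, -3.74);  n_1 = (-0.8098, -0.5868)
edge 4: e_4 = (+0.36, +2.54);  n_4 = (+0.9901, -0.1403)
∠(n_1, n_4) = 136.01°
δ = |180° − 136.01°| = 43.99°
43.99° ≤ 2α = 69.98°  →  valid

δ = 43.99°, valid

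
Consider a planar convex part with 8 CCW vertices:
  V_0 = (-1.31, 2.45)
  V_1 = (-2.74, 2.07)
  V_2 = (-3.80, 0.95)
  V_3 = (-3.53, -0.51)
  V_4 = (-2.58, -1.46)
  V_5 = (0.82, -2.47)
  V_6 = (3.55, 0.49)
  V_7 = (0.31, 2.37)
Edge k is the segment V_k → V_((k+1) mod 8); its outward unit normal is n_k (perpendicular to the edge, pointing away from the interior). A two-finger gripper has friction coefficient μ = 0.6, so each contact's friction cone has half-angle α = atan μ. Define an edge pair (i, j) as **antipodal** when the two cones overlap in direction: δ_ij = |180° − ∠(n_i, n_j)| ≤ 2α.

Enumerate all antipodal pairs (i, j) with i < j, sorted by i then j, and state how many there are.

α = atan 0.6 = 30.96°;  2α = 61.93°
n_0 = (-0.2568, +0.9665)
n_1 = (-0.7263, +0.6874)
n_2 = (-0.9833, -0.1818)
n_3 = (-0.7071, -0.7071)
n_4 = (-0.2848, -0.9586)
n_5 = (+0.7351, -0.6780)
n_6 = (+0.5019, +0.8649)
n_7 = (+0.0493, +0.9988)
  (0,1): δ = 148.30°  ·
  (0,2): δ = 94.40°  ·
  (0,3): δ = 59.88°  ✓
  (0,4): δ = 31.43°  ✓
  (0,5): δ = 32.43°  ✓
  (0,6): δ = 134.99°  ·
  (0,7): δ = 162.29°  ·
  (1,2): δ = 126.10°  ·
  (1,3): δ = 91.58°  ·
  (1,4): δ = 63.12°  ·
  (1,5): δ = 0.74°  ✓
  (1,6): δ = 103.30°  ·
  (1,7): δ = 130.60°  ·
  (2,3): δ = 145.48°  ·
  (2,4): δ = 117.02°  ·
  (2,5): δ = 53.16°  ✓
  (2,6): δ = 49.40°  ✓
  (2,7): δ = 76.70°  ·
  (3,4): δ = 151.54°  ·
  (3,5): δ = 87.69°  ·
  (3,6): δ = 14.88°  ✓
  (3,7): δ = 42.17°  ✓
  (4,5): δ = 116.14°  ·
  (4,6): δ = 13.58°  ✓
  (4,7): δ = 13.72°  ✓
  (5,6): δ = 77.44°  ·
  (5,7): δ = 50.14°  ✓
  (6,7): δ = 152.70°  ·
antipodal pairs: 11

count = 11; pairs: (0,3), (0,4), (0,5), (1,5), (2,5), (2,6), (3,6), (3,7), (4,6), (4,7), (5,7)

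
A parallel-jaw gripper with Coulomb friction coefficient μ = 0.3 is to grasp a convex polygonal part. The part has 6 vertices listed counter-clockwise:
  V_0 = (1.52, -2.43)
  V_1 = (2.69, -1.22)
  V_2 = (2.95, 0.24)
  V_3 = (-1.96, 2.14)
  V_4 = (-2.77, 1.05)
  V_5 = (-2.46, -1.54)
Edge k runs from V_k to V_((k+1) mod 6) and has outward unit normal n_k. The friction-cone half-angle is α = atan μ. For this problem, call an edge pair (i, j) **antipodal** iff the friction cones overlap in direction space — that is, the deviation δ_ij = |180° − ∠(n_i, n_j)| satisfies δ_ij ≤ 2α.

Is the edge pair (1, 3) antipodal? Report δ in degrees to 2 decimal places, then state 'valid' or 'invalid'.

δ = 26.52°, valid

α = atan 0.3 = 16.70°;  2α = 33.40°
edge 1: e_1 = (+0.26, +1.46);  n_1 = (+0.9845, -0.1753)
edge 3: e_3 = (-0.81, -1.09);  n_3 = (-0.8026, +0.5965)
∠(n_1, n_3) = 153.48°
δ = |180° − 153.48°| = 26.52°
26.52° ≤ 2α = 33.40°  →  valid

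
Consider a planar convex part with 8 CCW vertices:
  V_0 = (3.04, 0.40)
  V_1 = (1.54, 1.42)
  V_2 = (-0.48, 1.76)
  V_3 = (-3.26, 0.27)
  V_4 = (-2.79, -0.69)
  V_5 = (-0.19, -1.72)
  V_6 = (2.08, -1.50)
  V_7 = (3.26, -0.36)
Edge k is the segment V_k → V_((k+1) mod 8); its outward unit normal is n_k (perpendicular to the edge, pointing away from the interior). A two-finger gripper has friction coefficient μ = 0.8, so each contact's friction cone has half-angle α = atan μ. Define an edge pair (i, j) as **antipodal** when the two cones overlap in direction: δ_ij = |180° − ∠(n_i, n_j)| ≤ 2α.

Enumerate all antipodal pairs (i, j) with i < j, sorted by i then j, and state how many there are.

α = atan 0.8 = 38.66°;  2α = 77.32°
n_0 = (+0.5623, +0.8269)
n_1 = (+0.1660, +0.9861)
n_2 = (-0.4724, +0.8814)
n_3 = (-0.8981, -0.4397)
n_4 = (-0.3683, -0.9297)
n_5 = (+0.0965, -0.9953)
n_6 = (+0.6948, -0.7192)
n_7 = (+0.9606, +0.2781)
  (0,1): δ = 155.34°  ·
  (0,2): δ = 117.59°  ·
  (0,3): δ = 29.70°  ✓
  (0,4): δ = 12.60°  ✓
  (0,5): δ = 39.75°  ✓
  (0,6): δ = 78.23°  ·
  (0,7): δ = 140.36°  ·
  (1,2): δ = 142.26°  ·
  (1,3): δ = 54.36°  ✓
  (1,4): δ = 12.06°  ✓
  (1,5): δ = 15.09°  ✓
  (1,6): δ = 53.57°  ✓
  (1,7): δ = 115.70°  ·
  (2,3): δ = 92.10°  ·
  (2,4): δ = 49.80°  ✓
  (2,5): δ = 22.65°  ✓
  (2,6): δ = 15.82°  ✓
  (2,7): δ = 77.95°  ·
  (3,4): δ = 137.70°  ·
  (3,5): δ = 110.55°  ·
  (3,6): δ = 72.07°  ✓
  (3,7): δ = 9.94°  ✓
  (4,5): δ = 152.85°  ·
  (4,6): δ = 114.38°  ·
  (4,7): δ = 52.24°  ✓
  (5,6): δ = 141.52°  ·
  (5,7): δ = 79.39°  ·
  (6,7): δ = 117.87°  ·
antipodal pairs: 13

count = 13; pairs: (0,3), (0,4), (0,5), (1,3), (1,4), (1,5), (1,6), (2,4), (2,5), (2,6), (3,6), (3,7), (4,7)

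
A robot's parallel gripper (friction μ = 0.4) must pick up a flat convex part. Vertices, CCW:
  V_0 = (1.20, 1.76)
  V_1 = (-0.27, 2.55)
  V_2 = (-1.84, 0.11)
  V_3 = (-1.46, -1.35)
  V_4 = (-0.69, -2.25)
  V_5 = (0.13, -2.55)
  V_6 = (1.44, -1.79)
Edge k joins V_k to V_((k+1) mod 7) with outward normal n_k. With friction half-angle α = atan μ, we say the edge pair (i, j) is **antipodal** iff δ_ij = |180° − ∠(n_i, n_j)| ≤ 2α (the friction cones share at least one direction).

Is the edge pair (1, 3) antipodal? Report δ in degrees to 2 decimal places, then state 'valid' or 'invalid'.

δ = 106.69°, invalid

α = atan 0.4 = 21.80°;  2α = 43.60°
edge 1: e_1 = (-1.57, -2.44);  n_1 = (-0.8410, +0.5411)
edge 3: e_3 = (+0.77, -0.90);  n_3 = (-0.7599, -0.6501)
∠(n_1, n_3) = 73.31°
δ = |180° − 73.31°| = 106.69°
106.69° > 2α = 43.60°  →  invalid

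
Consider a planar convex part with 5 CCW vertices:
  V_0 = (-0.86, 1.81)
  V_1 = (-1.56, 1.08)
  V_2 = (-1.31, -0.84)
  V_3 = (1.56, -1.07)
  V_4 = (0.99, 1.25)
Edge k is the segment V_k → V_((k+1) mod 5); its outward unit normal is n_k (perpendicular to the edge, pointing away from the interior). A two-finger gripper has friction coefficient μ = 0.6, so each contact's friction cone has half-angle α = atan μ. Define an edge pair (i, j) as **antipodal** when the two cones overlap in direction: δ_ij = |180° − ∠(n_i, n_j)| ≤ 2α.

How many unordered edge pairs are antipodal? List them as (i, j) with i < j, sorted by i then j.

α = atan 0.6 = 30.96°;  2α = 61.93°
n_0 = (-0.7218, +0.6921)
n_1 = (-0.9916, -0.1291)
n_2 = (-0.0799, -0.9968)
n_3 = (+0.9711, +0.2386)
n_4 = (+0.2897, +0.9571)
  (0,1): δ = 128.78°  ·
  (0,2): δ = 50.78°  ✓
  (0,3): δ = 57.60°  ✓
  (0,4): δ = 116.96°  ·
  (1,2): δ = 102.00°  ·
  (1,3): δ = 6.38°  ✓
  (1,4): δ = 65.74°  ·
  (2,3): δ = 71.61°  ·
  (2,4): δ = 12.26°  ✓
  (3,4): δ = 120.64°  ·
antipodal pairs: 4

count = 4; pairs: (0,2), (0,3), (1,3), (2,4)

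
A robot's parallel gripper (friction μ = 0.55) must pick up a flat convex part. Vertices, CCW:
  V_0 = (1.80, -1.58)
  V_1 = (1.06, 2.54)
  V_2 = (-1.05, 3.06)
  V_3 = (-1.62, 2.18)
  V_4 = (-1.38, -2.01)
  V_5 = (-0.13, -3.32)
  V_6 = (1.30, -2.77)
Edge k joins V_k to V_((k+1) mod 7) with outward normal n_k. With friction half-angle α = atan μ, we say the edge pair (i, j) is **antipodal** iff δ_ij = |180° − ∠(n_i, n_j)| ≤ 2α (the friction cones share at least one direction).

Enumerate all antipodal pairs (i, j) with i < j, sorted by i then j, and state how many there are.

count = 8; pairs: (0,2), (0,3), (0,4), (1,4), (1,5), (2,5), (2,6), (3,6)

α = atan 0.55 = 28.81°;  2α = 57.62°
n_0 = (+0.9842, +0.1768)
n_1 = (+0.2393, +0.9709)
n_2 = (-0.8393, +0.5436)
n_3 = (-0.9984, -0.0572)
n_4 = (-0.7235, -0.6903)
n_5 = (+0.3590, -0.9333)
n_6 = (+0.9219, -0.3874)
  (0,1): δ = 114.03°  ·
  (0,2): δ = 43.11°  ✓
  (0,3): δ = 6.90°  ✓
  (0,4): δ = 33.47°  ✓
  (0,5): δ = 100.86°  ·
  (0,6): δ = 147.03°  ·
  (1,2): δ = 109.09°  ·
  (1,3): δ = 72.88°  ·
  (1,4): δ = 32.50°  ✓
  (1,5): δ = 34.88°  ✓
  (1,6): δ = 81.05°  ·
  (2,3): δ = 143.79°  ·
  (2,4): δ = 103.41°  ·
  (2,5): δ = 36.03°  ✓
  (2,6): δ = 10.14°  ✓
  (3,4): δ = 139.62°  ·
  (3,5): δ = 72.24°  ·
  (3,6): δ = 26.07°  ✓
  (4,5): δ = 112.62°  ·
  (4,6): δ = 66.45°  ·
  (5,6): δ = 133.83°  ·
antipodal pairs: 8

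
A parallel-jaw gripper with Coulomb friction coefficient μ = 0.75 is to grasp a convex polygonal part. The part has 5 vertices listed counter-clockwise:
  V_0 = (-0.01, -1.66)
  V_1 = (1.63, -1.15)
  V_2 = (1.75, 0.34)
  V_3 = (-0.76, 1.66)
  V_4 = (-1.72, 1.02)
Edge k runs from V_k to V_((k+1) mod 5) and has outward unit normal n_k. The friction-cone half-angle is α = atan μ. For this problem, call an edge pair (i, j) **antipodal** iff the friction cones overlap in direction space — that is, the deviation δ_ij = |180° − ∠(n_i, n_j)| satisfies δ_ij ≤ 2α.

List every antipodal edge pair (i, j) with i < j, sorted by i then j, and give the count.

count = 5; pairs: (0,2), (0,3), (1,3), (1,4), (2,4)

α = atan 0.75 = 36.87°;  2α = 73.74°
n_0 = (+0.2969, -0.9549)
n_1 = (+0.9968, -0.0803)
n_2 = (+0.4655, +0.8851)
n_3 = (-0.5547, +0.8321)
n_4 = (-0.8430, -0.5379)
  (0,1): δ = 111.88°  ·
  (0,2): δ = 45.01°  ✓
  (0,3): δ = 16.42°  ✓
  (0,4): δ = 105.27°  ·
  (1,2): δ = 113.14°  ·
  (1,3): δ = 51.71°  ✓
  (1,4): δ = 37.14°  ✓
  (2,3): δ = 118.57°  ·
  (2,4): δ = 29.72°  ✓
  (3,4): δ = 91.15°  ·
antipodal pairs: 5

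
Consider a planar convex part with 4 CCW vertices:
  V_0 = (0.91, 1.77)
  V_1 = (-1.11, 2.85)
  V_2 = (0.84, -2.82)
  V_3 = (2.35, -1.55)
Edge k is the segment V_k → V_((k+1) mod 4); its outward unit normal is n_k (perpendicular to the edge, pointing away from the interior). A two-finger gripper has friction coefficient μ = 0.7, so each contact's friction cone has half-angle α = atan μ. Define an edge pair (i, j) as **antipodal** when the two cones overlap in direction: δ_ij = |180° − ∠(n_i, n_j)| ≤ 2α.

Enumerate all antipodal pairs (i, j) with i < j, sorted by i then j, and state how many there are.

count = 4; pairs: (0,1), (0,2), (1,2), (1,3)

α = atan 0.7 = 34.99°;  2α = 69.98°
n_0 = (+0.4715, +0.8819)
n_1 = (-0.9456, -0.3252)
n_2 = (+0.6437, -0.7653)
n_3 = (+0.9174, +0.3979)
  (0,1): δ = 42.89°  ✓
  (0,2): δ = 68.20°  ✓
  (0,3): δ = 141.58°  ·
  (1,2): δ = 68.91°  ✓
  (1,3): δ = 4.47°  ✓
  (2,3): δ = 106.62°  ·
antipodal pairs: 4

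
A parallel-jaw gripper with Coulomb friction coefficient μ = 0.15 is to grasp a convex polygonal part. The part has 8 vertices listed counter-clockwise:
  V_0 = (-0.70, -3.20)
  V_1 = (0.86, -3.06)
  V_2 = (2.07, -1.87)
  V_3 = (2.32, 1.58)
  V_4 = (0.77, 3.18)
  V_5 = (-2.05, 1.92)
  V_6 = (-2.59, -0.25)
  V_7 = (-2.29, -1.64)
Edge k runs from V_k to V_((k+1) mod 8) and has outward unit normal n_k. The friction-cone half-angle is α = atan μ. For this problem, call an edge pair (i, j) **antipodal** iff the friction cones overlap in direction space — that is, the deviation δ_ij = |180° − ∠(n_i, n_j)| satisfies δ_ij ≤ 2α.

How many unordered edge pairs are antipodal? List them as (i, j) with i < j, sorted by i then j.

α = atan 0.15 = 8.53°;  2α = 17.06°
n_0 = (+0.0894, -0.9960)
n_1 = (+0.7012, -0.7130)
n_2 = (+0.9974, -0.0723)
n_3 = (+0.7182, +0.6958)
n_4 = (-0.4079, +0.9130)
n_5 = (-0.9704, +0.2415)
n_6 = (-0.9775, -0.2110)
n_7 = (-0.7003, -0.7138)
  (0,1): δ = 140.61°  ·
  (0,2): δ = 99.27°  ·
  (0,3): δ = 51.04°  ·
  (0,4): δ = 18.95°  ·
  (0,5): δ = 70.90°  ·
  (0,6): δ = 97.05°  ·
  (0,7): δ = 130.42°  ·
  (1,2): δ = 138.67°  ·
  (1,3): δ = 90.43°  ·
  (1,4): δ = 20.45°  ·
  (1,5): δ = 31.50°  ·
  (1,6): δ = 57.66°  ·
  (1,7): δ = 91.02°  ·
  (2,3): δ = 131.76°  ·
  (2,4): δ = 61.78°  ·
  (2,5): δ = 9.83°  ✓
  (2,6): δ = 16.32°  ✓
  (2,7): δ = 49.69°  ·
  (3,4): δ = 110.02°  ·
  (3,5): δ = 58.06°  ·
  (3,6): δ = 31.91°  ·
  (3,7): δ = 1.46°  ✓
  (4,5): δ = 128.05°  ·
  (4,6): δ = 101.90°  ·
  (4,7): δ = 68.53°  ·
  (5,6): δ = 153.85°  ·
  (5,7): δ = 120.48°  ·
  (6,7): δ = 146.63°  ·
antipodal pairs: 3

count = 3; pairs: (2,5), (2,6), (3,7)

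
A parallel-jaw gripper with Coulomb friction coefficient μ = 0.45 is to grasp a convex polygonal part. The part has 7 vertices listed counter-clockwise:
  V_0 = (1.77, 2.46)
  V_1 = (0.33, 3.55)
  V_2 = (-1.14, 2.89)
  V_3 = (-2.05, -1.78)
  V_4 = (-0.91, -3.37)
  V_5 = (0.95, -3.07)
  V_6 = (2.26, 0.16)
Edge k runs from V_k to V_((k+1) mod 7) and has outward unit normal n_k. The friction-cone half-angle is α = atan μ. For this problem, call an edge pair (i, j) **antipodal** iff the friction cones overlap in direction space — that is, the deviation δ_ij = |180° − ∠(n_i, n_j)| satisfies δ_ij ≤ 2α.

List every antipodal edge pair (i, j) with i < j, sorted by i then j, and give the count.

α = atan 0.45 = 24.23°;  2α = 48.46°
n_0 = (+0.6035, +0.7973)
n_1 = (-0.4096, +0.9123)
n_2 = (-0.9815, +0.1913)
n_3 = (-0.8127, -0.5827)
n_4 = (+0.1592, -0.9872)
n_5 = (+0.9267, -0.3758)
n_6 = (+0.9781, +0.2084)
  (0,1): δ = 118.70°  ·
  (0,2): δ = 63.90°  ·
  (0,3): δ = 17.24°  ✓
  (0,4): δ = 46.29°  ✓
  (0,5): δ = 105.05°  ·
  (0,6): δ = 139.15°  ·
  (1,2): δ = 125.21°  ·
  (1,3): δ = 78.54°  ·
  (1,4): δ = 15.02°  ✓
  (1,5): δ = 43.74°  ✓
  (1,6): δ = 77.85°  ·
  (2,3): δ = 133.33°  ·
  (2,4): δ = 69.81°  ·
  (2,5): δ = 11.05°  ✓
  (2,6): δ = 23.05°  ✓
  (3,4): δ = 116.48°  ·
  (3,5): δ = 57.72°  ·
  (3,6): δ = 23.61°  ✓
  (4,5): δ = 121.24°  ·
  (4,6): δ = 87.14°  ·
  (5,6): δ = 145.90°  ·
antipodal pairs: 7

count = 7; pairs: (0,3), (0,4), (1,4), (1,5), (2,5), (2,6), (3,6)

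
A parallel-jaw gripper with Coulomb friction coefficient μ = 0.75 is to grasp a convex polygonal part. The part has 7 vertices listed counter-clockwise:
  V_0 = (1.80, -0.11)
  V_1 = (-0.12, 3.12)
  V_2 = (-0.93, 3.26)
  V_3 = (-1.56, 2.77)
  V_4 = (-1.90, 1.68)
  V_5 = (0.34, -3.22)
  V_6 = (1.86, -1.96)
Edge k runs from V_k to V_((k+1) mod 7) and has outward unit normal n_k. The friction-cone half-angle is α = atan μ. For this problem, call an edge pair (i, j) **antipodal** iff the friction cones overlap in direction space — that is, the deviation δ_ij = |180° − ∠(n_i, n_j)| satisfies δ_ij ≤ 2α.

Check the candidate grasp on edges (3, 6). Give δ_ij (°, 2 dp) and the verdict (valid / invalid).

α = atan 0.75 = 36.87°;  2α = 73.74°
edge 3: e_3 = (-0.34, -1.09);  n_3 = (-0.9546, +0.2978)
edge 6: e_6 = (-0.06, +1.85);  n_6 = (+0.9995, +0.0324)
∠(n_3, n_6) = 160.82°
δ = |180° − 160.82°| = 19.18°
19.18° ≤ 2α = 73.74°  →  valid

δ = 19.18°, valid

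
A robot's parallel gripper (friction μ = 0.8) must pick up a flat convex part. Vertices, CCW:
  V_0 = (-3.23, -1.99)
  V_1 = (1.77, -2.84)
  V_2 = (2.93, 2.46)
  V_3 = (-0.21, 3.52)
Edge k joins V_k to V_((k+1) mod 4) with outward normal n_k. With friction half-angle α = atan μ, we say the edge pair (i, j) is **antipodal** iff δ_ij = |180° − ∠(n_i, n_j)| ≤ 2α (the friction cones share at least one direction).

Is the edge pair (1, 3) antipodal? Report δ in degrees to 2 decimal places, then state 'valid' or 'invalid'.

α = atan 0.8 = 38.66°;  2α = 77.32°
edge 1: e_1 = (+1.16, +5.30);  n_1 = (+0.9769, -0.2138)
edge 3: e_3 = (-3.02, -5.51);  n_3 = (-0.8769, +0.4806)
∠(n_1, n_3) = 163.62°
δ = |180° − 163.62°| = 16.38°
16.38° ≤ 2α = 77.32°  →  valid

δ = 16.38°, valid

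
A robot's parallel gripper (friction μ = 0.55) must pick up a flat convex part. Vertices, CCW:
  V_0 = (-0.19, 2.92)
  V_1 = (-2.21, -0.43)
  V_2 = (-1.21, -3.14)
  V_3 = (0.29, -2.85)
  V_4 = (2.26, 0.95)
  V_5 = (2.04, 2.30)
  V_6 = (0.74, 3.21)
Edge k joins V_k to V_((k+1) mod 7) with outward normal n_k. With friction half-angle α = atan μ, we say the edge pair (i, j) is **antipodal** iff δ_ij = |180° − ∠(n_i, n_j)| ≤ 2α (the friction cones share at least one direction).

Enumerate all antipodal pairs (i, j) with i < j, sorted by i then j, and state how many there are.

count = 9; pairs: (0,2), (0,3), (0,4), (1,3), (1,4), (1,5), (2,5), (2,6), (3,6)

α = atan 0.55 = 28.81°;  2α = 57.62°
n_0 = (-0.8564, +0.5164)
n_1 = (-0.9382, -0.3462)
n_2 = (+0.1898, -0.9818)
n_3 = (+0.8878, -0.4602)
n_4 = (+0.9870, +0.1608)
n_5 = (+0.5735, +0.8192)
n_6 = (-0.2977, +0.9547)
  (0,1): δ = 128.66°  ·
  (0,2): δ = 47.97°  ✓
  (0,3): δ = 3.69°  ✓
  (0,4): δ = 40.35°  ✓
  (0,5): δ = 86.10°  ·
  (0,6): δ = 138.41°  ·
  (1,2): δ = 99.31°  ·
  (1,3): δ = 47.66°  ✓
  (1,4): δ = 11.00°  ✓
  (1,5): δ = 34.75°  ✓
  (1,6): δ = 87.06°  ·
  (2,3): δ = 128.35°  ·
  (2,4): δ = 91.69°  ·
  (2,5): δ = 45.93°  ✓
  (2,6): δ = 6.38°  ✓
  (3,4): δ = 143.34°  ·
  (3,5): δ = 97.59°  ·
  (3,6): δ = 45.28°  ✓
  (4,5): δ = 134.25°  ·
  (4,6): δ = 81.94°  ·
  (5,6): δ = 127.69°  ·
antipodal pairs: 9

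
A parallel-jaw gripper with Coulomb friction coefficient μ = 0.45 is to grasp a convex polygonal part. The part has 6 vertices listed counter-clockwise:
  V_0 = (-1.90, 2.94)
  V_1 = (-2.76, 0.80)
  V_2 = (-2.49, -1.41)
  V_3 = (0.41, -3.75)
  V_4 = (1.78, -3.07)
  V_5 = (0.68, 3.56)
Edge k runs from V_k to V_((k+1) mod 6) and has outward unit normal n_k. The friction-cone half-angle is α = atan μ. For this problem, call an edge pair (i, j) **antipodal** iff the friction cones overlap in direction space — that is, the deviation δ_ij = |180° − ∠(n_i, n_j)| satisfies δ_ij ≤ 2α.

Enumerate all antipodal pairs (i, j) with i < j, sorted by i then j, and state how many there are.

count = 5; pairs: (0,3), (0,4), (1,4), (2,4), (3,5)

α = atan 0.45 = 24.23°;  2α = 48.46°
n_0 = (-0.9279, +0.3729)
n_1 = (-0.9926, -0.1213)
n_2 = (-0.6280, -0.7782)
n_3 = (+0.4446, -0.8957)
n_4 = (+0.9865, +0.1637)
n_5 = (-0.2337, +0.9723)
  (0,1): δ = 151.14°  ·
  (0,2): δ = 107.01°  ·
  (0,3): δ = 41.71°  ✓
  (0,4): δ = 31.31°  ✓
  (0,5): δ = 125.41°  ·
  (1,2): δ = 135.87°  ·
  (1,3): δ = 70.57°  ·
  (1,4): δ = 2.45°  ✓
  (1,5): δ = 96.55°  ·
  (2,3): δ = 114.70°  ·
  (2,4): δ = 41.68°  ✓
  (2,5): δ = 52.41°  ·
  (3,4): δ = 106.98°  ·
  (3,5): δ = 12.88°  ✓
  (4,5): δ = 85.91°  ·
antipodal pairs: 5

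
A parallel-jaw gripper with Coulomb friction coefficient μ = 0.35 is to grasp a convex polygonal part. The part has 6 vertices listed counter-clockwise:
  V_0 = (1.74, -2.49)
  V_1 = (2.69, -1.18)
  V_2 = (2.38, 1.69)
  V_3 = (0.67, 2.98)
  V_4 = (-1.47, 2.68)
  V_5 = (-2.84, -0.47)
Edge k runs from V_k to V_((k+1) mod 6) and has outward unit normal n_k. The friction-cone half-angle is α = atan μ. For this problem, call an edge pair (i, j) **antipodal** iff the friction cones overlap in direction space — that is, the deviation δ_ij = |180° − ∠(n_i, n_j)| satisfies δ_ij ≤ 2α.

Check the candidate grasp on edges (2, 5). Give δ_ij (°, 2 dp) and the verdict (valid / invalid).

α = atan 0.35 = 19.29°;  2α = 38.58°
edge 2: e_2 = (-1.71, +1.29);  n_2 = (+0.6022, +0.7983)
edge 5: e_5 = (+4.58, -2.02);  n_5 = (-0.4035, -0.9150)
∠(n_2, n_5) = 166.77°
δ = |180° − 166.77°| = 13.23°
13.23° ≤ 2α = 38.58°  →  valid

δ = 13.23°, valid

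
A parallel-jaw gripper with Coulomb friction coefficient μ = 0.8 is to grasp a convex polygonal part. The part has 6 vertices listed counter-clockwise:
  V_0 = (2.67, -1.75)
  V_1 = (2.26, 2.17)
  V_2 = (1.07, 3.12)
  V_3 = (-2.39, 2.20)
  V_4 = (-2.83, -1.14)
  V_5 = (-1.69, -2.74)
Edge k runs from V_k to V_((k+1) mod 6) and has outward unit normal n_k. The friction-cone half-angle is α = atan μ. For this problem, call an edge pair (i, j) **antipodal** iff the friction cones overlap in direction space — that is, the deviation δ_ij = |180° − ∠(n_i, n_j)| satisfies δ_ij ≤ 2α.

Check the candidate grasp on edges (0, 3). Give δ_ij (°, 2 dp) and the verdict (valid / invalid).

α = atan 0.8 = 38.66°;  2α = 77.32°
edge 0: e_0 = (-0.41, +3.92);  n_0 = (+0.9946, +0.1040)
edge 3: e_3 = (-0.44, -3.34);  n_3 = (-0.9914, +0.1306)
∠(n_0, n_3) = 166.52°
δ = |180° − 166.52°| = 13.48°
13.48° ≤ 2α = 77.32°  →  valid

δ = 13.48°, valid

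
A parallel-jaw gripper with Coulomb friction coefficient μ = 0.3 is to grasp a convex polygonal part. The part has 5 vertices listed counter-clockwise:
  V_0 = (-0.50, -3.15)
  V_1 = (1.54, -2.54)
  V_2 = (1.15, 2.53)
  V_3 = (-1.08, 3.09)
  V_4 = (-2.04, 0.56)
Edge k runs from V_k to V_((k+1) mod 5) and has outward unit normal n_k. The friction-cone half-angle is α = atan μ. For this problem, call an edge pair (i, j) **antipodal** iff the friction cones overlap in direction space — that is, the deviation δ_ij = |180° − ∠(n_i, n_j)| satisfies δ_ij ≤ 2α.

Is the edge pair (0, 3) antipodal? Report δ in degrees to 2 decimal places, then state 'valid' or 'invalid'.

δ = 52.57°, invalid

α = atan 0.3 = 16.70°;  2α = 33.40°
edge 0: e_0 = (+2.04, +0.61);  n_0 = (+0.2865, -0.9581)
edge 3: e_3 = (-0.96, -2.53);  n_3 = (-0.9350, +0.3548)
∠(n_0, n_3) = 127.43°
δ = |180° − 127.43°| = 52.57°
52.57° > 2α = 33.40°  →  invalid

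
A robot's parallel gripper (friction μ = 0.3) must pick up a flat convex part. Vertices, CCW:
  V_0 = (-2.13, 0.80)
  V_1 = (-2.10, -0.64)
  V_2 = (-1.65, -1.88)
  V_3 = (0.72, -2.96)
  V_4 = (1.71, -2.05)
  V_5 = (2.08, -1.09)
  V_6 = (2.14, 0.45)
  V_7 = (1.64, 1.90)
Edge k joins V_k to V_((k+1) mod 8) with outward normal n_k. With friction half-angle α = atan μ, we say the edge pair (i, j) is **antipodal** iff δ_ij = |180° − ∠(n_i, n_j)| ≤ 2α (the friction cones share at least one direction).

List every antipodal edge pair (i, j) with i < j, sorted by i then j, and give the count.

α = atan 0.3 = 16.70°;  2α = 33.40°
n_0 = (-0.9998, -0.0208)
n_1 = (-0.9400, -0.3411)
n_2 = (-0.4147, -0.9100)
n_3 = (+0.6767, -0.7362)
n_4 = (+0.9331, -0.3596)
n_5 = (+0.9992, -0.0389)
n_6 = (+0.9454, +0.3260)
n_7 = (-0.2801, +0.9600)
  (0,1): δ = 161.25°  ·
  (0,2): δ = 115.69°  ·
  (0,3): δ = 48.60°  ·
  (0,4): δ = 22.27°  ✓
  (0,5): δ = 3.42°  ✓
  (0,6): δ = 17.83°  ✓
  (0,7): δ = 105.07°  ·
  (1,2): δ = 134.44°  ·
  (1,3): δ = 67.36°  ·
  (1,4): δ = 41.02°  ·
  (1,5): δ = 22.18°  ✓
  (1,6): δ = 0.92°  ✓
  (1,7): δ = 86.32°  ·
  (2,3): δ = 112.91°  ·
  (2,4): δ = 86.58°  ·
  (2,5): δ = 67.73°  ·
  (2,6): δ = 46.48°  ·
  (2,7): δ = 40.76°  ·
  (3,4): δ = 153.67°  ·
  (3,5): δ = 134.82°  ·
  (3,6): δ = 113.56°  ·
  (3,7): δ = 26.32°  ✓
  (4,5): δ = 161.15°  ·
  (4,6): δ = 139.90°  ·
  (4,7): δ = 52.66°  ·
  (5,6): δ = 158.74°  ·
  (5,7): δ = 71.50°  ·
  (6,7): δ = 92.76°  ·
antipodal pairs: 6

count = 6; pairs: (0,4), (0,5), (0,6), (1,5), (1,6), (3,7)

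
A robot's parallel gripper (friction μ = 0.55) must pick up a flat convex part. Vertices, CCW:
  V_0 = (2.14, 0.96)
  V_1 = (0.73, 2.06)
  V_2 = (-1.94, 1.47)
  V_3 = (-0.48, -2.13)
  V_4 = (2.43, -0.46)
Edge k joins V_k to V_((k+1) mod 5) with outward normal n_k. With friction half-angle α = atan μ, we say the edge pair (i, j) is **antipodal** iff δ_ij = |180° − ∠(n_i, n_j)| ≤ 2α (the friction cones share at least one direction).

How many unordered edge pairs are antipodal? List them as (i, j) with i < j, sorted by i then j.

α = atan 0.55 = 28.81°;  2α = 57.62°
n_0 = (+0.6151, +0.7884)
n_1 = (-0.2158, +0.9764)
n_2 = (-0.9267, -0.3758)
n_3 = (+0.4977, -0.8673)
n_4 = (+0.9798, +0.2001)
  (0,1): δ = 129.58°  ·
  (0,2): δ = 29.97°  ✓
  (0,3): δ = 67.81°  ·
  (0,4): δ = 139.50°  ·
  (1,2): δ = 80.39°  ·
  (1,3): δ = 17.39°  ✓
  (1,4): δ = 89.08°  ·
  (2,3): δ = 82.22°  ·
  (2,4): δ = 10.53°  ✓
  (3,4): δ = 108.31°  ·
antipodal pairs: 3

count = 3; pairs: (0,2), (1,3), (2,4)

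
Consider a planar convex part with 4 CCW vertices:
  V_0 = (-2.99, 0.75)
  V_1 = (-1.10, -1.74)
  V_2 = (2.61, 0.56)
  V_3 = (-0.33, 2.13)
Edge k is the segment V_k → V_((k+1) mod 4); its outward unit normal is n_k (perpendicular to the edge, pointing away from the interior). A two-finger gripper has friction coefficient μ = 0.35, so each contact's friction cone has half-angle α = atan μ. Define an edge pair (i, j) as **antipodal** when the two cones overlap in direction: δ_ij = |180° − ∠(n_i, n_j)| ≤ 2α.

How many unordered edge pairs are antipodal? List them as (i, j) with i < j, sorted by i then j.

α = atan 0.35 = 19.29°;  2α = 38.58°
n_0 = (-0.7965, -0.6046)
n_1 = (+0.5269, -0.8499)
n_2 = (+0.4711, +0.8821)
n_3 = (-0.4605, +0.8877)
  (0,1): δ = 95.40°  ·
  (0,2): δ = 24.70°  ✓
  (0,3): δ = 80.22°  ·
  (1,2): δ = 59.90°  ·
  (1,3): δ = 4.38°  ✓
  (2,3): δ = 124.48°  ·
antipodal pairs: 2

count = 2; pairs: (0,2), (1,3)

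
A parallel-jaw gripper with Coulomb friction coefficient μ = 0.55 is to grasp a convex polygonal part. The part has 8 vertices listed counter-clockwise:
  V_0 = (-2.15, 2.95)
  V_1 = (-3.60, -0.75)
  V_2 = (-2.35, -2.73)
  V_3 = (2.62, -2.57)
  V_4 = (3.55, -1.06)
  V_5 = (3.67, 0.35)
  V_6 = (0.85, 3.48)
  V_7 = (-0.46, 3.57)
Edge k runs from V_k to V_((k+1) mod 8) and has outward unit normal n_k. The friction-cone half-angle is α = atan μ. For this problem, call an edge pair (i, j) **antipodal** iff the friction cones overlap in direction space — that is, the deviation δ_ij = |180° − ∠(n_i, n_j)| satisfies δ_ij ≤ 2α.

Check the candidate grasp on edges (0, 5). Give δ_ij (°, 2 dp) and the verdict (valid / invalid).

δ = 63.42°, invalid

α = atan 0.55 = 28.81°;  2α = 57.62°
edge 0: e_0 = (-1.45, -3.70);  n_0 = (-0.9311, +0.3649)
edge 5: e_5 = (-2.82, +3.13);  n_5 = (+0.7429, +0.6694)
∠(n_0, n_5) = 116.58°
δ = |180° − 116.58°| = 63.42°
63.42° > 2α = 57.62°  →  invalid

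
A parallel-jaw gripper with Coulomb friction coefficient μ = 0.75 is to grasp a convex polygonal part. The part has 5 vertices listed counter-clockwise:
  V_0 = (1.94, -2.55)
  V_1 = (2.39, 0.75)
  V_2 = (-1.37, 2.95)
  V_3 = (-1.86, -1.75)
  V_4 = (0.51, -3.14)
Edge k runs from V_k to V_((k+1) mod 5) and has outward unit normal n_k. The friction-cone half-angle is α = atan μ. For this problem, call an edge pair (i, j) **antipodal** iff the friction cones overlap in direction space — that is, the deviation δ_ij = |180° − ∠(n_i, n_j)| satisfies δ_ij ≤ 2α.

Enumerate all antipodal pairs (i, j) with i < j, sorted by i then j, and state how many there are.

α = atan 0.75 = 36.87°;  2α = 73.74°
n_0 = (+0.9908, -0.1351)
n_1 = (+0.5050, +0.8631)
n_2 = (-0.9946, +0.1037)
n_3 = (-0.5059, -0.8626)
n_4 = (+0.3814, -0.9244)
  (0,1): δ = 112.57°  ·
  (0,2): δ = 1.81°  ✓
  (0,3): δ = 67.37°  ✓
  (0,4): δ = 120.19°  ·
  (1,2): δ = 65.62°  ✓
  (1,3): δ = 0.06°  ✓
  (1,4): δ = 52.75°  ✓
  (2,3): δ = 114.44°  ·
  (2,4): δ = 61.63°  ✓
  (3,4): δ = 127.19°  ·
antipodal pairs: 6

count = 6; pairs: (0,2), (0,3), (1,2), (1,3), (1,4), (2,4)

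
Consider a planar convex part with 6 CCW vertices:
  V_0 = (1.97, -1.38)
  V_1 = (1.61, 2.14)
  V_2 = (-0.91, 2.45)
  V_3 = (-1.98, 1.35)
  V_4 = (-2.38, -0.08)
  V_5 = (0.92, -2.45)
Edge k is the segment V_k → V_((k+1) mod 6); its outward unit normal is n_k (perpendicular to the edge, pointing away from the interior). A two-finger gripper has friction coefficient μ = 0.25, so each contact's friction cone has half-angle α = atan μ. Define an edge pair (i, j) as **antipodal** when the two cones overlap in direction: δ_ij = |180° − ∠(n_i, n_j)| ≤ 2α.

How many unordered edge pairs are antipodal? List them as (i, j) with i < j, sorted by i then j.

α = atan 0.25 = 14.04°;  2α = 28.07°
n_0 = (+0.9948, +0.1017)
n_1 = (+0.1221, +0.9925)
n_2 = (-0.7168, +0.6973)
n_3 = (-0.9630, +0.2694)
n_4 = (-0.5833, -0.8122)
n_5 = (+0.7137, -0.7004)
  (0,1): δ = 102.85°  ·
  (0,2): δ = 50.05°  ·
  (0,3): δ = 21.47°  ✓
  (0,4): δ = 48.48°  ·
  (0,5): δ = 129.70°  ·
  (1,2): δ = 127.19°  ·
  (1,3): δ = 98.61°  ·
  (1,4): δ = 28.67°  ·
  (1,5): δ = 52.55°  ·
  (2,3): δ = 151.42°  ·
  (2,4): δ = 81.48°  ·
  (2,5): δ = 0.25°  ✓
  (3,4): δ = 110.06°  ·
  (3,5): δ = 28.83°  ·
  (4,5): δ = 98.77°  ·
antipodal pairs: 2

count = 2; pairs: (0,3), (2,5)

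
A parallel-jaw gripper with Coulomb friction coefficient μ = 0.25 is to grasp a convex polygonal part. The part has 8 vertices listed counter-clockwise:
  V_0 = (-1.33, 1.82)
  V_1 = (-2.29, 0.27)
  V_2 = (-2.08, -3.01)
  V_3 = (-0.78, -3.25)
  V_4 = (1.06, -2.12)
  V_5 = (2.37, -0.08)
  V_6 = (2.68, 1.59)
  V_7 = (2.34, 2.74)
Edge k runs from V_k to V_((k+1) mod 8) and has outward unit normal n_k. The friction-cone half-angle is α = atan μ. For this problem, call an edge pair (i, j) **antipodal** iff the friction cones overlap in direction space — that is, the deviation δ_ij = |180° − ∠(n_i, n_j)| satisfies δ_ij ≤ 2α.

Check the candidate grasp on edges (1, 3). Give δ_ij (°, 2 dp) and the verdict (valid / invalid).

α = atan 0.25 = 14.04°;  2α = 28.07°
edge 1: e_1 = (+0.21, -3.28);  n_1 = (-0.9980, -0.0639)
edge 3: e_3 = (+1.84, +1.13);  n_3 = (+0.5233, -0.8521)
∠(n_1, n_3) = 117.89°
δ = |180° − 117.89°| = 62.11°
62.11° > 2α = 28.07°  →  invalid

δ = 62.11°, invalid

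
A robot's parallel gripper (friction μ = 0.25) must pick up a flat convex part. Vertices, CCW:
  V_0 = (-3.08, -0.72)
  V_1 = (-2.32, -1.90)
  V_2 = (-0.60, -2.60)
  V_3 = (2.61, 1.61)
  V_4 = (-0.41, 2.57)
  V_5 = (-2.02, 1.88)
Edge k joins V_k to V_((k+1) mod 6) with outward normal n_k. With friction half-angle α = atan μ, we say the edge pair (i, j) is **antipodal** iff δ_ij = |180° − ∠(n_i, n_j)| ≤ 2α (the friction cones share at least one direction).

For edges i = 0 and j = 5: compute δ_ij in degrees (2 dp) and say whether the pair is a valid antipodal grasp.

α = atan 0.25 = 14.04°;  2α = 28.07°
edge 0: e_0 = (+0.76, -1.18);  n_0 = (-0.8407, -0.5415)
edge 5: e_5 = (-1.06, -2.60);  n_5 = (-0.9260, +0.3775)
∠(n_0, n_5) = 54.96°
δ = |180° − 54.96°| = 125.04°
125.04° > 2α = 28.07°  →  invalid

δ = 125.04°, invalid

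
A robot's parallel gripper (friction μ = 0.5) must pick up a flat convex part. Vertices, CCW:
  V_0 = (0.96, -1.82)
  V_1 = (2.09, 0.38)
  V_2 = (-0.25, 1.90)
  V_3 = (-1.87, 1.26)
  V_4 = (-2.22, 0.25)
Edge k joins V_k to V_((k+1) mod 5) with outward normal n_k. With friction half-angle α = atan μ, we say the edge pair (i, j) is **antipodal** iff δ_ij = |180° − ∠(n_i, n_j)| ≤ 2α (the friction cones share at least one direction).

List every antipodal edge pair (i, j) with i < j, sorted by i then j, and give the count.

α = atan 0.5 = 26.57°;  2α = 53.13°
n_0 = (+0.8895, -0.4569)
n_1 = (+0.5447, +0.8386)
n_2 = (-0.3674, +0.9301)
n_3 = (-0.9449, +0.3274)
n_4 = (-0.5455, -0.8381)
  (0,1): δ = 95.82°  ·
  (0,2): δ = 41.26°  ✓
  (0,3): δ = 8.07°  ✓
  (0,4): δ = 84.12°  ·
  (1,2): δ = 125.44°  ·
  (1,3): δ = 76.11°  ·
  (1,4): δ = 0.06°  ✓
  (2,3): δ = 130.67°  ·
  (2,4): δ = 54.62°  ·
  (3,4): δ = 103.95°  ·
antipodal pairs: 3

count = 3; pairs: (0,2), (0,3), (1,4)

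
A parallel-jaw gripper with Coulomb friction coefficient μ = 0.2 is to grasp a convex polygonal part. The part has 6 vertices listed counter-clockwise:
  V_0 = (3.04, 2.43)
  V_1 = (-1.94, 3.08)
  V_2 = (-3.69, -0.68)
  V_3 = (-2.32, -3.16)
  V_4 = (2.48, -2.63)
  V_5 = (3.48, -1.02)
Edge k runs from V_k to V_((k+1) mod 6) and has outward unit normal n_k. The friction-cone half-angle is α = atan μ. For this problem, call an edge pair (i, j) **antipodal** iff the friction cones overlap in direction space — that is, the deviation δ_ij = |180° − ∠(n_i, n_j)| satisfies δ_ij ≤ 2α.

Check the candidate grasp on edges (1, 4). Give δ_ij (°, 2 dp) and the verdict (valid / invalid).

δ = 6.89°, valid

α = atan 0.2 = 11.31°;  2α = 22.62°
edge 1: e_1 = (-1.75, -3.76);  n_1 = (-0.9066, +0.4220)
edge 4: e_4 = (+1.00, +1.61);  n_4 = (+0.8495, -0.5276)
∠(n_1, n_4) = 173.11°
δ = |180° − 173.11°| = 6.89°
6.89° ≤ 2α = 22.62°  →  valid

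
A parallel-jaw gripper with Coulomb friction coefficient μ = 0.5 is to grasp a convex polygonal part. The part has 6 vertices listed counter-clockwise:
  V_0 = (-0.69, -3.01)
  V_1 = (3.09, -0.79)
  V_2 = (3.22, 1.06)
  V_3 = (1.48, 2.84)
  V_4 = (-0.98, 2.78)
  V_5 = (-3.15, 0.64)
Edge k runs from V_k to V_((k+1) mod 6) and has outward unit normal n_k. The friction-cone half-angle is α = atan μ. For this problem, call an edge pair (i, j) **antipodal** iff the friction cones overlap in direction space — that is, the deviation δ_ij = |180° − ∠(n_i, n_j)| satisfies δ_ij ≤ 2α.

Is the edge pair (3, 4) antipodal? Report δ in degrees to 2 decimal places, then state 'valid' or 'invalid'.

δ = 136.80°, invalid

α = atan 0.5 = 26.57°;  2α = 53.13°
edge 3: e_3 = (-2.46, -0.06);  n_3 = (-0.0244, +0.9997)
edge 4: e_4 = (-2.17, -2.14);  n_4 = (-0.7022, +0.7120)
∠(n_3, n_4) = 43.20°
δ = |180° − 43.20°| = 136.80°
136.80° > 2α = 53.13°  →  invalid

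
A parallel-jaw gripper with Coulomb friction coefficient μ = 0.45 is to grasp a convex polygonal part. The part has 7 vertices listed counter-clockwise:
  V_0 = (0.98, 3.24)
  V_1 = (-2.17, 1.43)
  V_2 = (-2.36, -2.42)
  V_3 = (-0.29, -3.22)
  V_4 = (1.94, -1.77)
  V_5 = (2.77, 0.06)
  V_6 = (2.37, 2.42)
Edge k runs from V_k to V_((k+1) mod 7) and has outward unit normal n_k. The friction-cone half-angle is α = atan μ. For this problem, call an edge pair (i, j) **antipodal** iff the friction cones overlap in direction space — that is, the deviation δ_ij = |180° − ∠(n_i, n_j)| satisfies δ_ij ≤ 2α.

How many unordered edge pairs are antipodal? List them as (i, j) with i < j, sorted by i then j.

count = 5; pairs: (0,3), (0,4), (1,4), (1,5), (2,6)

α = atan 0.45 = 24.23°;  2α = 48.46°
n_0 = (-0.4982, +0.8671)
n_1 = (-0.9988, +0.0493)
n_2 = (-0.3605, -0.9328)
n_3 = (+0.5451, -0.8384)
n_4 = (+0.9107, -0.4131)
n_5 = (+0.9859, +0.1671)
n_6 = (+0.5081, +0.8613)
  (0,1): δ = 122.71°  ·
  (0,2): δ = 51.01°  ·
  (0,3): δ = 3.15°  ✓
  (0,4): δ = 35.72°  ✓
  (0,5): δ = 69.74°  ·
  (0,6): δ = 119.58°  ·
  (1,2): δ = 108.30°  ·
  (1,3): δ = 54.14°  ·
  (1,4): δ = 21.57°  ✓
  (1,5): δ = 12.45°  ✓
  (1,6): δ = 62.29°  ·
  (2,3): δ = 125.84°  ·
  (2,4): δ = 93.27°  ·
  (2,5): δ = 59.25°  ·
  (2,6): δ = 9.41°  ✓
  (3,4): δ = 147.43°  ·
  (3,5): δ = 113.41°  ·
  (3,6): δ = 63.57°  ·
  (4,5): δ = 145.98°  ·
  (4,6): δ = 96.14°  ·
  (5,6): δ = 130.16°  ·
antipodal pairs: 5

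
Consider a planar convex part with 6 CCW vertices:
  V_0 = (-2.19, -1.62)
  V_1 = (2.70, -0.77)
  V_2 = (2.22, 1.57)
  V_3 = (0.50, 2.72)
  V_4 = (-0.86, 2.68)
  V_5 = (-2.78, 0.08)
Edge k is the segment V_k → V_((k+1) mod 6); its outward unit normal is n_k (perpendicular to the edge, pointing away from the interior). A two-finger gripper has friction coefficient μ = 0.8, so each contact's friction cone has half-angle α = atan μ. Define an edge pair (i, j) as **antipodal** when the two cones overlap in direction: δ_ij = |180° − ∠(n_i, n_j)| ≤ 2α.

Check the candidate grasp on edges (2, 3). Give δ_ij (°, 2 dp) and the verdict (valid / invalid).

α = atan 0.8 = 38.66°;  2α = 77.32°
edge 2: e_2 = (-1.72, +1.15);  n_2 = (+0.5558, +0.8313)
edge 3: e_3 = (-1.36, -0.04);  n_3 = (-0.0294, +0.9996)
∠(n_2, n_3) = 35.45°
δ = |180° − 35.45°| = 144.55°
144.55° > 2α = 77.32°  →  invalid

δ = 144.55°, invalid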